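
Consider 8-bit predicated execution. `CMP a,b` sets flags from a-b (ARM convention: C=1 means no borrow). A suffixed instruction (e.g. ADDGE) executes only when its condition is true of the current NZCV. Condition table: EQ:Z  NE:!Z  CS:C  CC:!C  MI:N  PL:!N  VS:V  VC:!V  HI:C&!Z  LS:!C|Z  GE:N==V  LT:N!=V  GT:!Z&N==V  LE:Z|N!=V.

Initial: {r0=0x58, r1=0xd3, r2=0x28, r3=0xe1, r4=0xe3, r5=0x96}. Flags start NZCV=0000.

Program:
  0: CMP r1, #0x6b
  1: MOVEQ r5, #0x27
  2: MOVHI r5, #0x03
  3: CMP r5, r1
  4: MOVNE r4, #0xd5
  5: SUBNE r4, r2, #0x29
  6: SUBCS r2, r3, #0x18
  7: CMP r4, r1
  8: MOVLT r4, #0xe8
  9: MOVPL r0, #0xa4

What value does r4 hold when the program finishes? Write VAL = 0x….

VAL = 0xff

[0] flags=0011 → (cmp)
[1] flags=0011 EQ?F → skip
[2] flags=0011 HI?T → r5=0x03
[3] flags=0000 → (cmp)
[4] flags=0000 NE?T → r4=0xd5
[5] flags=0000 NE?T → r4=0xff
[6] flags=0000 CS?F → skip
[7] flags=0010 → (cmp)
[8] flags=0010 LT?F → skip
[9] flags=0010 PL?T → r0=0xa4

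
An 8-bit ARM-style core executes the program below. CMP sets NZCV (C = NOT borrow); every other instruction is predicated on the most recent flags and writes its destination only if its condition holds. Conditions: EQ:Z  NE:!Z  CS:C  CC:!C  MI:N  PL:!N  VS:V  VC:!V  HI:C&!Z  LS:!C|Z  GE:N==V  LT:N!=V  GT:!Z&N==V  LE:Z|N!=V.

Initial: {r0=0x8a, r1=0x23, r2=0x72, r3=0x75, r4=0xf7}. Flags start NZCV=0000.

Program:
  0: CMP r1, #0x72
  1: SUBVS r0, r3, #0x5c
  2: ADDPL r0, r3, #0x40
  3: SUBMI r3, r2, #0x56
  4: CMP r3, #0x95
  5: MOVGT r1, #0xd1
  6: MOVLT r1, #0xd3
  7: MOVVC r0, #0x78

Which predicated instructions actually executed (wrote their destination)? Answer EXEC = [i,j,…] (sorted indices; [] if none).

[0] flags=1000 → (cmp)
[1] flags=1000 VS?F → skip
[2] flags=1000 PL?F → skip
[3] flags=1000 MI?T → r3=0x1c
[4] flags=1001 → (cmp)
[5] flags=1001 GT?T → r1=0xd1
[6] flags=1001 LT?F → skip
[7] flags=1001 VC?F → skip

EXEC = [3,5]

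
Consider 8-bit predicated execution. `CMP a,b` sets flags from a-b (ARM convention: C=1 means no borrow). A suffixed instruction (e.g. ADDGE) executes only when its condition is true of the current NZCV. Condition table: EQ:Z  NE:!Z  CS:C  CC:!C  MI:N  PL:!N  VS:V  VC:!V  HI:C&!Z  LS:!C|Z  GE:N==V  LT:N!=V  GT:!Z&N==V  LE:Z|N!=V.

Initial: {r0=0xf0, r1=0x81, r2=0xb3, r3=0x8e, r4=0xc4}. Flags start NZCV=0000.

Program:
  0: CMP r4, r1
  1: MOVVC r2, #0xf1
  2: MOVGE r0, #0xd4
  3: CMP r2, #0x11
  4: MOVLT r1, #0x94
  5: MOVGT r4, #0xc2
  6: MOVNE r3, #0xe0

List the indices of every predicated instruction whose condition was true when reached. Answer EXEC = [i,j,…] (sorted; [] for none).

EXEC = [1,2,4,6]

[0] flags=0010 → (cmp)
[1] flags=0010 VC?T → r2=0xf1
[2] flags=0010 GE?T → r0=0xd4
[3] flags=1010 → (cmp)
[4] flags=1010 LT?T → r1=0x94
[5] flags=1010 GT?F → skip
[6] flags=1010 NE?T → r3=0xe0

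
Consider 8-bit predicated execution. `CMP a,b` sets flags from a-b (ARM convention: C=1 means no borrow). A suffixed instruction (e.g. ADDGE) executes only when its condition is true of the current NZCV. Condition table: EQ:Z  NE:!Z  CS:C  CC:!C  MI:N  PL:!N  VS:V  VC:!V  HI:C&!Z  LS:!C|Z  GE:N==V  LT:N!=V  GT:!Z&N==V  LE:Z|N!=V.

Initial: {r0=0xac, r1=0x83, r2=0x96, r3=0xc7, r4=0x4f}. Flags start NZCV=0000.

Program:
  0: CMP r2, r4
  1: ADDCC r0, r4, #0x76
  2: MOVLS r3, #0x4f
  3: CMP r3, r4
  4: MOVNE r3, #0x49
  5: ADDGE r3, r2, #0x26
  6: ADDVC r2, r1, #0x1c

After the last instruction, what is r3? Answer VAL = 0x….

[0] flags=0011 → (cmp)
[1] flags=0011 CC?F → skip
[2] flags=0011 LS?F → skip
[3] flags=0011 → (cmp)
[4] flags=0011 NE?T → r3=0x49
[5] flags=0011 GE?F → skip
[6] flags=0011 VC?F → skip

VAL = 0x49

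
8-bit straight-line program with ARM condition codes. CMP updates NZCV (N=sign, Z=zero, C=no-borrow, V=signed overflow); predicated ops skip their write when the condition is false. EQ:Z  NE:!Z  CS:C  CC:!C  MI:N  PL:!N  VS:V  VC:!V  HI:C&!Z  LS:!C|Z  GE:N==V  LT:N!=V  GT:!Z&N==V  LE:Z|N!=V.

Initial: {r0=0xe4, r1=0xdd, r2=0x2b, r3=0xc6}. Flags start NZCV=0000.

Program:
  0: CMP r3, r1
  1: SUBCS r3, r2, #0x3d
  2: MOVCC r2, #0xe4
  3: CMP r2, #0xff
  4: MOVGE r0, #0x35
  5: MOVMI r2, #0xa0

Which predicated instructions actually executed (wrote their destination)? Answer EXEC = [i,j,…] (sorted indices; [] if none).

EXEC = [2,5]

[0] flags=1000 → (cmp)
[1] flags=1000 CS?F → skip
[2] flags=1000 CC?T → r2=0xe4
[3] flags=1000 → (cmp)
[4] flags=1000 GE?F → skip
[5] flags=1000 MI?T → r2=0xa0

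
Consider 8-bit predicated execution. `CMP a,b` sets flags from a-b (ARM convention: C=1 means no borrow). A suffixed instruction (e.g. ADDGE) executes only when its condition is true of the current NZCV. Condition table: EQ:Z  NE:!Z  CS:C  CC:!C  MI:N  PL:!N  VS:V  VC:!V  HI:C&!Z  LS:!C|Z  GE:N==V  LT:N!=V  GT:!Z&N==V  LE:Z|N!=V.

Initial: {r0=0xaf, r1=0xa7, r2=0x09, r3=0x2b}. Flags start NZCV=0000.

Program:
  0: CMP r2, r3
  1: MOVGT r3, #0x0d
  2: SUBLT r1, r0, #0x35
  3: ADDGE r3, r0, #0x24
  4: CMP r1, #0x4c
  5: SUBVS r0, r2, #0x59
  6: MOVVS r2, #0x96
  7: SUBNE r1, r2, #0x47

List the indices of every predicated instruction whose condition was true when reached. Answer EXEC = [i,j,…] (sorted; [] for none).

[0] flags=1000 → (cmp)
[1] flags=1000 GT?F → skip
[2] flags=1000 LT?T → r1=0x7a
[3] flags=1000 GE?F → skip
[4] flags=0010 → (cmp)
[5] flags=0010 VS?F → skip
[6] flags=0010 VS?F → skip
[7] flags=0010 NE?T → r1=0xc2

EXEC = [2,7]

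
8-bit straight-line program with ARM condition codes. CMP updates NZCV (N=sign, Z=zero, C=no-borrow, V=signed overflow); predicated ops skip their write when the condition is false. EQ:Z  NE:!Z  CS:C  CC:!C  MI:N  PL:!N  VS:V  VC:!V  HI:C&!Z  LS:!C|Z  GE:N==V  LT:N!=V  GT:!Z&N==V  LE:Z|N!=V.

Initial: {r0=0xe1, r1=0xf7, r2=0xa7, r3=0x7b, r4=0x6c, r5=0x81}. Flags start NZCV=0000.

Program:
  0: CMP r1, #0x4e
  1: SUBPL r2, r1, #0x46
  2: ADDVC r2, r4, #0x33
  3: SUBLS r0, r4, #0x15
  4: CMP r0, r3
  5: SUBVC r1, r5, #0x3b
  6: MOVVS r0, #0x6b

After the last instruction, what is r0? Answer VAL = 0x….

0: ✓ CMP  NZCV=1010
1: · SUBPL
2: ✓ ADDVC  r2←0x9f
3: · SUBLS
4: ✓ CMP  NZCV=0011
5: · SUBVC
6: ✓ MOVVS  r0←0x6b

VAL = 0x6b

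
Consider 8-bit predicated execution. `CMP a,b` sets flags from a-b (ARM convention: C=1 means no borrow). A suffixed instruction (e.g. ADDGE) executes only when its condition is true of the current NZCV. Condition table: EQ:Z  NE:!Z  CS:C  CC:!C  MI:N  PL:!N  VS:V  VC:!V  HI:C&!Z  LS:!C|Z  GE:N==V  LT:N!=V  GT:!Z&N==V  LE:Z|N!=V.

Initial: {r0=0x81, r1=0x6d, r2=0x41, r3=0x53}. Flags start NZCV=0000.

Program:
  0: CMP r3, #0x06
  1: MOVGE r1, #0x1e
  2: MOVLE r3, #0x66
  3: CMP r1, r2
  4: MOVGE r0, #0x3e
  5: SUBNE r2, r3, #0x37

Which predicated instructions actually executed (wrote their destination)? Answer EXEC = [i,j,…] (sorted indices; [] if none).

0: ✓ CMP  NZCV=0010
1: ✓ MOVGE  r1←0x1e
2: · MOVLE
3: ✓ CMP  NZCV=1000
4: · MOVGE
5: ✓ SUBNE  r2←0x1c

EXEC = [1,5]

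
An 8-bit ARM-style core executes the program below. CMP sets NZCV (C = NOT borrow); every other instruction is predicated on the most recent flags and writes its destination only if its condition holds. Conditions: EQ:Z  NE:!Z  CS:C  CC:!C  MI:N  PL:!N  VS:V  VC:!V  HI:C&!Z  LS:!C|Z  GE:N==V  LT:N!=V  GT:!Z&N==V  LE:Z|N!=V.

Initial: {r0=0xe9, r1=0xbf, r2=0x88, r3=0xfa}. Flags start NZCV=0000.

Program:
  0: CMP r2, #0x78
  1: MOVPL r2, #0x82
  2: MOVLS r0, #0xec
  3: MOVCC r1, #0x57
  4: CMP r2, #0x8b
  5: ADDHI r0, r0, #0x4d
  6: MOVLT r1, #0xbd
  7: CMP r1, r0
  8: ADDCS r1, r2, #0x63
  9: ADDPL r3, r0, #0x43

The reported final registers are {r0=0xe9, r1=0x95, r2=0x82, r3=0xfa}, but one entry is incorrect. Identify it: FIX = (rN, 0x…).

0: ✓ CMP  NZCV=0011
1: ✓ MOVPL  r2←0x82
2: · MOVLS
3: · MOVCC
4: ✓ CMP  NZCV=1000
5: · ADDHI
6: ✓ MOVLT  r1←0xbd
7: ✓ CMP  NZCV=1000
8: · ADDCS
9: · ADDPL

FIX = (r1, 0xbd)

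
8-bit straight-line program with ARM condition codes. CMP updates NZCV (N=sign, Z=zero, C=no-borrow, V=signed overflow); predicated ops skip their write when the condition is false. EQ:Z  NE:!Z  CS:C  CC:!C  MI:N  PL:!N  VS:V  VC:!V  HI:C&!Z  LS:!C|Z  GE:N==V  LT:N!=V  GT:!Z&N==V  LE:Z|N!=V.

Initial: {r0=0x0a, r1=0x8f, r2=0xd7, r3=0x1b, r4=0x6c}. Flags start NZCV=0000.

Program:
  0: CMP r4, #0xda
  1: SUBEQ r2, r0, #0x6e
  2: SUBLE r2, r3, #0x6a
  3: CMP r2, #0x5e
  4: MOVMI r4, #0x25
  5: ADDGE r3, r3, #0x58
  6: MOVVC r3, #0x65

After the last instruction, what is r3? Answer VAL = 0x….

VAL = 0x1b

0: ✓ CMP  NZCV=1001
1: · SUBEQ
2: · SUBLE
3: ✓ CMP  NZCV=0011
4: · MOVMI
5: · ADDGE
6: · MOVVC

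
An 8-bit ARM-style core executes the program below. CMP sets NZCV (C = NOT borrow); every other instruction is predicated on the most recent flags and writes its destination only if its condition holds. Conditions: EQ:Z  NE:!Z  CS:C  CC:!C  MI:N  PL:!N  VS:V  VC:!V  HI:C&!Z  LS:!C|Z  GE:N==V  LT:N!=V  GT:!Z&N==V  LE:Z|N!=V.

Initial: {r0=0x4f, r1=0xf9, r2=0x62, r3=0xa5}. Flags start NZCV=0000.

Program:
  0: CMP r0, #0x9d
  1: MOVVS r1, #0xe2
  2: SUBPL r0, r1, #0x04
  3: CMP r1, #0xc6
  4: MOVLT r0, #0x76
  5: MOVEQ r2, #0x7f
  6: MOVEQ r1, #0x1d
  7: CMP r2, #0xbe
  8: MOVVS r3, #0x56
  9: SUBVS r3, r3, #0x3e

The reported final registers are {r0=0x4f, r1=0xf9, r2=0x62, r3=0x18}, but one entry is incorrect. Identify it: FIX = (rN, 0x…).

[0] flags=1001 → (cmp)
[1] flags=1001 VS?T → r1=0xe2
[2] flags=1001 PL?F → skip
[3] flags=0010 → (cmp)
[4] flags=0010 LT?F → skip
[5] flags=0010 EQ?F → skip
[6] flags=0010 EQ?F → skip
[7] flags=1001 → (cmp)
[8] flags=1001 VS?T → r3=0x56
[9] flags=1001 VS?T → r3=0x18

FIX = (r1, 0xe2)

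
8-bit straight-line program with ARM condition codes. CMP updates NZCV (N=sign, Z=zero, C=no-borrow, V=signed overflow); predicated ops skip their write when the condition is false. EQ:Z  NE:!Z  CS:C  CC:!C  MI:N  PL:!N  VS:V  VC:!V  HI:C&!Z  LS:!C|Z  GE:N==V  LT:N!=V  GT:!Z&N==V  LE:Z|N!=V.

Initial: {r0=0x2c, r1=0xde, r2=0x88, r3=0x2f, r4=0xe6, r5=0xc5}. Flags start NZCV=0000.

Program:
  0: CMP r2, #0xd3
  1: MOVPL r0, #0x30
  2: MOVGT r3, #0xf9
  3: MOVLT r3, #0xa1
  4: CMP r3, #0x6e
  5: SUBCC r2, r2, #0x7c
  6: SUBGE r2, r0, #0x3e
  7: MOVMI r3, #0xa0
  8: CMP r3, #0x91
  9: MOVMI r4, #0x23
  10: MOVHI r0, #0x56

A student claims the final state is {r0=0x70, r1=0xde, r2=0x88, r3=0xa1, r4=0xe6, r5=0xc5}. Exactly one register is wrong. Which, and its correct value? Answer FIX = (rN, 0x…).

0: ✓ CMP  NZCV=1000
1: · MOVPL
2: · MOVGT
3: ✓ MOVLT  r3←0xa1
4: ✓ CMP  NZCV=0011
5: · SUBCC
6: · SUBGE
7: · MOVMI
8: ✓ CMP  NZCV=0010
9: · MOVMI
10: ✓ MOVHI  r0←0x56

FIX = (r0, 0x56)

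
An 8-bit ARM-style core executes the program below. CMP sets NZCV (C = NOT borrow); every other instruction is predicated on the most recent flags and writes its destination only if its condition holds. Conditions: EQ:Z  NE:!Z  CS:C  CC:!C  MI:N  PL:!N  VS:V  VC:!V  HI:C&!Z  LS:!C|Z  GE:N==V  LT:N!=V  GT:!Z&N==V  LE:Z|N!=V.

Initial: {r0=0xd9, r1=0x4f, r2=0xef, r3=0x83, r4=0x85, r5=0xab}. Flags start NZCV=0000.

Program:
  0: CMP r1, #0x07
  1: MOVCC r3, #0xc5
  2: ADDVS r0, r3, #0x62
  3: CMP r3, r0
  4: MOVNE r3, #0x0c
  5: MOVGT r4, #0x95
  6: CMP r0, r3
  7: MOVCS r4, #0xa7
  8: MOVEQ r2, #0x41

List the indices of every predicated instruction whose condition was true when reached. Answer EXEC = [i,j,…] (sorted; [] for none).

[0] flags=0010 → (cmp)
[1] flags=0010 CC?F → skip
[2] flags=0010 VS?F → skip
[3] flags=1000 → (cmp)
[4] flags=1000 NE?T → r3=0x0c
[5] flags=1000 GT?F → skip
[6] flags=1010 → (cmp)
[7] flags=1010 CS?T → r4=0xa7
[8] flags=1010 EQ?F → skip

EXEC = [4,7]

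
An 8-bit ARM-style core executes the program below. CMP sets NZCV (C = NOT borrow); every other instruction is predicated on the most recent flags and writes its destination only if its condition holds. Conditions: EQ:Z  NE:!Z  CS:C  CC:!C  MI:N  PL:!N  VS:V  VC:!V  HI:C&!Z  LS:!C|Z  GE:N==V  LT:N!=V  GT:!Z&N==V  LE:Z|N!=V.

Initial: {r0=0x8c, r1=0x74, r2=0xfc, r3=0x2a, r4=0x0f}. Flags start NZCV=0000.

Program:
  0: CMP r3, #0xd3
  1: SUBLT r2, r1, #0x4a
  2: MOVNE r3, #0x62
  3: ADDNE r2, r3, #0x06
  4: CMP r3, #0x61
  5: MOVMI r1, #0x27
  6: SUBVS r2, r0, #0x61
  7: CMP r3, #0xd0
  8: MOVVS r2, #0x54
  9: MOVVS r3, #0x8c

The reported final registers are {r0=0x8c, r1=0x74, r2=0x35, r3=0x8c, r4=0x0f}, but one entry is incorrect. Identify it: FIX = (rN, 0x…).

0: ✓ CMP  NZCV=0000
1: · SUBLT
2: ✓ MOVNE  r3←0x62
3: ✓ ADDNE  r2←0x68
4: ✓ CMP  NZCV=0010
5: · MOVMI
6: · SUBVS
7: ✓ CMP  NZCV=1001
8: ✓ MOVVS  r2←0x54
9: ✓ MOVVS  r3←0x8c

FIX = (r2, 0x54)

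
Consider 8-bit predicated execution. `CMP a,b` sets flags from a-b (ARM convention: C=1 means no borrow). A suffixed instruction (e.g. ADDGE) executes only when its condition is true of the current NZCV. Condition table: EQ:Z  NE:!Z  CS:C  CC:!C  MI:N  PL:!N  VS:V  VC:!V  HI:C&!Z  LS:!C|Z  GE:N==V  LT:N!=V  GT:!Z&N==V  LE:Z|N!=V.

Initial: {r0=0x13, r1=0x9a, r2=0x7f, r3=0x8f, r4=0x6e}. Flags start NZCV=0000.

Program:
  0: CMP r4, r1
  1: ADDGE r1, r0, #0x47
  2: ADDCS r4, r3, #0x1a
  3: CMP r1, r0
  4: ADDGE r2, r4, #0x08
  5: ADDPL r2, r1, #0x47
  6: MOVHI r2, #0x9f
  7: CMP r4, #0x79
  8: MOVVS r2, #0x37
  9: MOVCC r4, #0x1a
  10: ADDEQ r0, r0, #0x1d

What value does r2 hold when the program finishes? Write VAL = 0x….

VAL = 0x9f

[0] flags=1001 → (cmp)
[1] flags=1001 GE?T → r1=0x5a
[2] flags=1001 CS?F → skip
[3] flags=0010 → (cmp)
[4] flags=0010 GE?T → r2=0x76
[5] flags=0010 PL?T → r2=0xa1
[6] flags=0010 HI?T → r2=0x9f
[7] flags=1000 → (cmp)
[8] flags=1000 VS?F → skip
[9] flags=1000 CC?T → r4=0x1a
[10] flags=1000 EQ?F → skip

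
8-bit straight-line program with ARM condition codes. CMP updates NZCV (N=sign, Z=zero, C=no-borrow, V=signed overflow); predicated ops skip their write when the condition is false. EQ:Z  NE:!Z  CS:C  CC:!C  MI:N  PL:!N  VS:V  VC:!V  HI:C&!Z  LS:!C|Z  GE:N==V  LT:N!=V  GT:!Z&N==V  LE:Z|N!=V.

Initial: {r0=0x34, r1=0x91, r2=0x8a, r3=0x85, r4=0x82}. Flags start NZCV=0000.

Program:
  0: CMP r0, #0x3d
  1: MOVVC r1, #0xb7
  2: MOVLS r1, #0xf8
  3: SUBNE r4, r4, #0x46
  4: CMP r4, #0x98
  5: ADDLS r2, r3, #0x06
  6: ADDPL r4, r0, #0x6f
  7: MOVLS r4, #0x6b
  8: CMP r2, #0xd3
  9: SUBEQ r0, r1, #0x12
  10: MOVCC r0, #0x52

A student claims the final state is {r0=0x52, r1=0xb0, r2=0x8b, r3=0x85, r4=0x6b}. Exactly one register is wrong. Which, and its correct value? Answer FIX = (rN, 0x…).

0: ✓ CMP  NZCV=1000
1: ✓ MOVVC  r1←0xb7
2: ✓ MOVLS  r1←0xf8
3: ✓ SUBNE  r4←0x3c
4: ✓ CMP  NZCV=1001
5: ✓ ADDLS  r2←0x8b
6: · ADDPL
7: ✓ MOVLS  r4←0x6b
8: ✓ CMP  NZCV=1000
9: · SUBEQ
10: ✓ MOVCC  r0←0x52

FIX = (r1, 0xf8)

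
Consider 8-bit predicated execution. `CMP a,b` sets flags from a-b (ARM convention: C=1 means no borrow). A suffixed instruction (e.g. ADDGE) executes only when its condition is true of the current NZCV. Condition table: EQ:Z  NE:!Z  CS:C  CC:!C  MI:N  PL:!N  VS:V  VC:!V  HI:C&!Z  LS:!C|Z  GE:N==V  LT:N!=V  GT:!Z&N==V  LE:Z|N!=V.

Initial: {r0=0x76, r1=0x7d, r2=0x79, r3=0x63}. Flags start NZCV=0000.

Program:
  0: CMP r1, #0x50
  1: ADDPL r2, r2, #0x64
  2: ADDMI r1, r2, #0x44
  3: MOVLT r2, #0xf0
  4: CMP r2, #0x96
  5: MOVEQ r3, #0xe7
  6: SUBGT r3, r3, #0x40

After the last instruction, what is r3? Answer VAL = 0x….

[0] flags=0010 → (cmp)
[1] flags=0010 PL?T → r2=0xdd
[2] flags=0010 MI?F → skip
[3] flags=0010 LT?F → skip
[4] flags=0010 → (cmp)
[5] flags=0010 EQ?F → skip
[6] flags=0010 GT?T → r3=0x23

VAL = 0x23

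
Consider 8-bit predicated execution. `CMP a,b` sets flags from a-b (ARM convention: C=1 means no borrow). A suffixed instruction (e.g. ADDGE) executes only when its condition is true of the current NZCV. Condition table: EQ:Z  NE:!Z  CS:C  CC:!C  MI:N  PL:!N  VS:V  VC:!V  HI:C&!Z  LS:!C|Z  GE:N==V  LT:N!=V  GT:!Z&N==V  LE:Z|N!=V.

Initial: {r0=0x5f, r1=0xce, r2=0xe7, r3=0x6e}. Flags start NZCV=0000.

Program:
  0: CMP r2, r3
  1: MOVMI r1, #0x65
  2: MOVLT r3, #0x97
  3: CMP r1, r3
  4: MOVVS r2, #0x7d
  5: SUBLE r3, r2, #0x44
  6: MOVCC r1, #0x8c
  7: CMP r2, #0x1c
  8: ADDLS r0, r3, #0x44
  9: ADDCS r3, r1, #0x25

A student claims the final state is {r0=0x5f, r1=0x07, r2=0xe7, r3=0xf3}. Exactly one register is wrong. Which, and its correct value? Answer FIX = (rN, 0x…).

FIX = (r1, 0xce)

[0] flags=0011 → (cmp)
[1] flags=0011 MI?F → skip
[2] flags=0011 LT?T → r3=0x97
[3] flags=0010 → (cmp)
[4] flags=0010 VS?F → skip
[5] flags=0010 LE?F → skip
[6] flags=0010 CC?F → skip
[7] flags=1010 → (cmp)
[8] flags=1010 LS?F → skip
[9] flags=1010 CS?T → r3=0xf3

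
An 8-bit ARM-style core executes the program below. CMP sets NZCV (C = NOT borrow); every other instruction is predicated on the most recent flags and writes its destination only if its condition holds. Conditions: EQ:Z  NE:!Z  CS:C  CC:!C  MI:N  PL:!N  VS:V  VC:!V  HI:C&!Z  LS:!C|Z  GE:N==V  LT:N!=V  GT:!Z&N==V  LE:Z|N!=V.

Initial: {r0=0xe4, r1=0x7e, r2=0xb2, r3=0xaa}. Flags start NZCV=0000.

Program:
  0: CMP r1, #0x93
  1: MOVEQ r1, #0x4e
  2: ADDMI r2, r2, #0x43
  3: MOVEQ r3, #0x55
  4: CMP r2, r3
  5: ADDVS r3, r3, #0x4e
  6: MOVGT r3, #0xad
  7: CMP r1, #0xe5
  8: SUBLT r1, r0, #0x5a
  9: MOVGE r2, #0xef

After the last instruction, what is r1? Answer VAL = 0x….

VAL = 0x7e

[0] flags=1001 → (cmp)
[1] flags=1001 EQ?F → skip
[2] flags=1001 MI?T → r2=0xf5
[3] flags=1001 EQ?F → skip
[4] flags=0010 → (cmp)
[5] flags=0010 VS?F → skip
[6] flags=0010 GT?T → r3=0xad
[7] flags=1001 → (cmp)
[8] flags=1001 LT?F → skip
[9] flags=1001 GE?T → r2=0xef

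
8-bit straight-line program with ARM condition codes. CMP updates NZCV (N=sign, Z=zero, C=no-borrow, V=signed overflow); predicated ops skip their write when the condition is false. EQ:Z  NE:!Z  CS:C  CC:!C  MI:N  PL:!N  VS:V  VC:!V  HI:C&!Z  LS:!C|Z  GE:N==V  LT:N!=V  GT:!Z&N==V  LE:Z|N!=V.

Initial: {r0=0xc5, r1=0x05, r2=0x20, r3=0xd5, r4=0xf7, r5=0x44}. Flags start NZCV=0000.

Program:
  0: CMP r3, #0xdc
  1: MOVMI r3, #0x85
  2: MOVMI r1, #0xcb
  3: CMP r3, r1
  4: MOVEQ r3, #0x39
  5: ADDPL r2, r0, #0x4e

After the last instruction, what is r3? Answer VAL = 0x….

VAL = 0x85

[0] flags=1000 → (cmp)
[1] flags=1000 MI?T → r3=0x85
[2] flags=1000 MI?T → r1=0xcb
[3] flags=1000 → (cmp)
[4] flags=1000 EQ?F → skip
[5] flags=1000 PL?F → skip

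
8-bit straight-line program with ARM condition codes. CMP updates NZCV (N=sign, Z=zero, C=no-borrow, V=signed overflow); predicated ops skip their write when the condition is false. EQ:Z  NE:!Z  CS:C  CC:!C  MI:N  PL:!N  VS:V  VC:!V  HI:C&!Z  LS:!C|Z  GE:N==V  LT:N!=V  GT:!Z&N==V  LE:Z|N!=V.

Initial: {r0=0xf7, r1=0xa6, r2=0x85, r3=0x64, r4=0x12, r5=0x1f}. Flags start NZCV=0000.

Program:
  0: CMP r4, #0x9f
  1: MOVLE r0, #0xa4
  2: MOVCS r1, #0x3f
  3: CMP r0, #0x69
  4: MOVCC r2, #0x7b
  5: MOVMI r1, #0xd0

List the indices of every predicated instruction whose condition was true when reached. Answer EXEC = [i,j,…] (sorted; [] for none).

[0] flags=0000 → (cmp)
[1] flags=0000 LE?F → skip
[2] flags=0000 CS?F → skip
[3] flags=1010 → (cmp)
[4] flags=1010 CC?F → skip
[5] flags=1010 MI?T → r1=0xd0

EXEC = [5]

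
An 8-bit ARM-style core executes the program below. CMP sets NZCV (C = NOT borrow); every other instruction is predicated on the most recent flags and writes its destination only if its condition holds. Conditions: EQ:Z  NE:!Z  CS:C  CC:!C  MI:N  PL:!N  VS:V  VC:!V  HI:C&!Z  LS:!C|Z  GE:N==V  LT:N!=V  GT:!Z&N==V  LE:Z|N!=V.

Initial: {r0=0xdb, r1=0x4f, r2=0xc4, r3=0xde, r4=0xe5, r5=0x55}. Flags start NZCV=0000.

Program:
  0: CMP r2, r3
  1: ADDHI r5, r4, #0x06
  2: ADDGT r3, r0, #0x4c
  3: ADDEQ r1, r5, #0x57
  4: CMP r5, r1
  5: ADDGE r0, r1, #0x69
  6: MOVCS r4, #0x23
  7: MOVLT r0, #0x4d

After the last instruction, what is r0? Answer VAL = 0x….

VAL = 0xb8

0: ✓ CMP  NZCV=1000
1: · ADDHI
2: · ADDGT
3: · ADDEQ
4: ✓ CMP  NZCV=0010
5: ✓ ADDGE  r0←0xb8
6: ✓ MOVCS  r4←0x23
7: · MOVLT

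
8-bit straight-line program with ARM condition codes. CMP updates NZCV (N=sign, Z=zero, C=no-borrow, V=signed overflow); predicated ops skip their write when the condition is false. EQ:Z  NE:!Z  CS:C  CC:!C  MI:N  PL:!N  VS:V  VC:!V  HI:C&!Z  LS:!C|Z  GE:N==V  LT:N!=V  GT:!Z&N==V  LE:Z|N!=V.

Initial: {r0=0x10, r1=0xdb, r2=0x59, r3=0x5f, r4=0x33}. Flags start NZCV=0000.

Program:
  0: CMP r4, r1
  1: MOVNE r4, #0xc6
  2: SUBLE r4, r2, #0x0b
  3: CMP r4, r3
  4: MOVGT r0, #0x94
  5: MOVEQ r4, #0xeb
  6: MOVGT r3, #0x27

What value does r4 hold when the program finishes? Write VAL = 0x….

[0] flags=0000 → (cmp)
[1] flags=0000 NE?T → r4=0xc6
[2] flags=0000 LE?F → skip
[3] flags=0011 → (cmp)
[4] flags=0011 GT?F → skip
[5] flags=0011 EQ?F → skip
[6] flags=0011 GT?F → skip

VAL = 0xc6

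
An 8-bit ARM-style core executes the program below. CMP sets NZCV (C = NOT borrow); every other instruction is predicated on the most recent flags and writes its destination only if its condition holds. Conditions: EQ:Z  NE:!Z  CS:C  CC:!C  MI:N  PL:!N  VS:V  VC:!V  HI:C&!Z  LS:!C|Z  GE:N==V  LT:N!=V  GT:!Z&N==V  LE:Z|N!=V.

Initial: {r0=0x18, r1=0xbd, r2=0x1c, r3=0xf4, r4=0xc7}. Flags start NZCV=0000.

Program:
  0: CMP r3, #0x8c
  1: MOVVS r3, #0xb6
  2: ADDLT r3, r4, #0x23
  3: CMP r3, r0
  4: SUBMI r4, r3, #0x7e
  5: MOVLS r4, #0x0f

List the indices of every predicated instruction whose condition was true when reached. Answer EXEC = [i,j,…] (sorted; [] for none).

0: ✓ CMP  NZCV=0010
1: · MOVVS
2: · ADDLT
3: ✓ CMP  NZCV=1010
4: ✓ SUBMI  r4←0x76
5: · MOVLS

EXEC = [4]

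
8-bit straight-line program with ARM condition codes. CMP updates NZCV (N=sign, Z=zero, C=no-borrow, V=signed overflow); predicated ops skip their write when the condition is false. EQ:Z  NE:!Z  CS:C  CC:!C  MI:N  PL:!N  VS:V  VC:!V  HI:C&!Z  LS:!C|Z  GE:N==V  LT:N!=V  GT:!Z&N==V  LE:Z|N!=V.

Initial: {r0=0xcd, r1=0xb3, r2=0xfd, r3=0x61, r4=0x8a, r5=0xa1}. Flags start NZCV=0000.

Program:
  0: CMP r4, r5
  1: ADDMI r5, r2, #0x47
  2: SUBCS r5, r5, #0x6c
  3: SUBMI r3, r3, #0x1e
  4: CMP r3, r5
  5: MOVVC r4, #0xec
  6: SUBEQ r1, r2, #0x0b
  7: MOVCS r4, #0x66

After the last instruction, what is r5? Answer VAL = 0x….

VAL = 0x44

[0] flags=1000 → (cmp)
[1] flags=1000 MI?T → r5=0x44
[2] flags=1000 CS?F → skip
[3] flags=1000 MI?T → r3=0x43
[4] flags=1000 → (cmp)
[5] flags=1000 VC?T → r4=0xec
[6] flags=1000 EQ?F → skip
[7] flags=1000 CS?F → skip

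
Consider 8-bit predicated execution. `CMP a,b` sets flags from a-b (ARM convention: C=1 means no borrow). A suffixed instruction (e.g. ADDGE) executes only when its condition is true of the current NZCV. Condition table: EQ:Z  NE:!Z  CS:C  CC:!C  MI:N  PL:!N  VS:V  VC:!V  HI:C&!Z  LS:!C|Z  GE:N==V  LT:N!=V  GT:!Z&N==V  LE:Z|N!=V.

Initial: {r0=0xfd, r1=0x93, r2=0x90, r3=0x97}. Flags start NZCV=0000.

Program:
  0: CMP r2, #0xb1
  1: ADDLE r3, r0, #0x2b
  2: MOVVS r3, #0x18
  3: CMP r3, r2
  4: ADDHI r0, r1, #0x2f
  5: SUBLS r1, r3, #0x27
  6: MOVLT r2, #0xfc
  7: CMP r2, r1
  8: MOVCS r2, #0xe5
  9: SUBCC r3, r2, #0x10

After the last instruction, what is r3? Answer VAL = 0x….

VAL = 0x28

0: ✓ CMP  NZCV=1000
1: ✓ ADDLE  r3←0x28
2: · MOVVS
3: ✓ CMP  NZCV=1001
4: · ADDHI
5: ✓ SUBLS  r1←0x01
6: · MOVLT
7: ✓ CMP  NZCV=1010
8: ✓ MOVCS  r2←0xe5
9: · SUBCC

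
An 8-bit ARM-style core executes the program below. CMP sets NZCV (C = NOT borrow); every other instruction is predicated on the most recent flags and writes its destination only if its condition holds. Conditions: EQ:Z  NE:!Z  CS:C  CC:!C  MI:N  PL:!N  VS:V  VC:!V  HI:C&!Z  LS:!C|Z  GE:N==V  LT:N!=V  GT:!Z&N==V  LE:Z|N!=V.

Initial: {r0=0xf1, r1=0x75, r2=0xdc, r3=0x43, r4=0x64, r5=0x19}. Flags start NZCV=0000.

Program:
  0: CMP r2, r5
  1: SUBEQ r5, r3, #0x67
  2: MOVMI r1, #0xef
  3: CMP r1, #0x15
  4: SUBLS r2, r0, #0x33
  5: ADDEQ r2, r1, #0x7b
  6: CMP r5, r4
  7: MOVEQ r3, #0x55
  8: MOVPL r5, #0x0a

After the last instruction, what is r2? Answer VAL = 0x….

VAL = 0xdc

0: ✓ CMP  NZCV=1010
1: · SUBEQ
2: ✓ MOVMI  r1←0xef
3: ✓ CMP  NZCV=1010
4: · SUBLS
5: · ADDEQ
6: ✓ CMP  NZCV=1000
7: · MOVEQ
8: · MOVPL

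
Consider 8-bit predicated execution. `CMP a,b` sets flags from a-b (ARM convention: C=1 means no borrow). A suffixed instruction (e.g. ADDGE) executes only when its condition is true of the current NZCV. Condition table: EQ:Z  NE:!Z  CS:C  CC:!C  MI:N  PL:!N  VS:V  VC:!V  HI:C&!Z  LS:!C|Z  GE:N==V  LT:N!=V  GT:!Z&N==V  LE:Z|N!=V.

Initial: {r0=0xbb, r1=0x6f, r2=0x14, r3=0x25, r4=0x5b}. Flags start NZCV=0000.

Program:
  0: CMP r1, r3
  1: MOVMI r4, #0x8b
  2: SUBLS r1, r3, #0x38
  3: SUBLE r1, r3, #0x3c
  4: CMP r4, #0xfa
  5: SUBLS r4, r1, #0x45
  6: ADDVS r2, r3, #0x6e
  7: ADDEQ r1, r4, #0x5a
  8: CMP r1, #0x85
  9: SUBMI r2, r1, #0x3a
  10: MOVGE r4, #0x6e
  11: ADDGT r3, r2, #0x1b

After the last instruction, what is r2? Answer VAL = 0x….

VAL = 0x35

[0] flags=0010 → (cmp)
[1] flags=0010 MI?F → skip
[2] flags=0010 LS?F → skip
[3] flags=0010 LE?F → skip
[4] flags=0000 → (cmp)
[5] flags=0000 LS?T → r4=0x2a
[6] flags=0000 VS?F → skip
[7] flags=0000 EQ?F → skip
[8] flags=1001 → (cmp)
[9] flags=1001 MI?T → r2=0x35
[10] flags=1001 GE?T → r4=0x6e
[11] flags=1001 GT?T → r3=0x50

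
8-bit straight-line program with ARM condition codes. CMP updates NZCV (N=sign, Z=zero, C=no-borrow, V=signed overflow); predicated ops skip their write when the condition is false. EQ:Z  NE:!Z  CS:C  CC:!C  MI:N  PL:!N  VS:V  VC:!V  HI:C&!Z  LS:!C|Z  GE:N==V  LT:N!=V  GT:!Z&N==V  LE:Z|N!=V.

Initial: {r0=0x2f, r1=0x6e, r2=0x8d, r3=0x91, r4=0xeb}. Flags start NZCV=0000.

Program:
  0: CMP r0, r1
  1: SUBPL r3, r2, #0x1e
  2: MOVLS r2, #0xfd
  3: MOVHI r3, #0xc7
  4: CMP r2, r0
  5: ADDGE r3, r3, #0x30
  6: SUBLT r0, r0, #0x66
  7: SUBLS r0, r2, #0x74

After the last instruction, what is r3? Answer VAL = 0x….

VAL = 0x91

0: ✓ CMP  NZCV=1000
1: · SUBPL
2: ✓ MOVLS  r2←0xfd
3: · MOVHI
4: ✓ CMP  NZCV=1010
5: · ADDGE
6: ✓ SUBLT  r0←0xc9
7: · SUBLS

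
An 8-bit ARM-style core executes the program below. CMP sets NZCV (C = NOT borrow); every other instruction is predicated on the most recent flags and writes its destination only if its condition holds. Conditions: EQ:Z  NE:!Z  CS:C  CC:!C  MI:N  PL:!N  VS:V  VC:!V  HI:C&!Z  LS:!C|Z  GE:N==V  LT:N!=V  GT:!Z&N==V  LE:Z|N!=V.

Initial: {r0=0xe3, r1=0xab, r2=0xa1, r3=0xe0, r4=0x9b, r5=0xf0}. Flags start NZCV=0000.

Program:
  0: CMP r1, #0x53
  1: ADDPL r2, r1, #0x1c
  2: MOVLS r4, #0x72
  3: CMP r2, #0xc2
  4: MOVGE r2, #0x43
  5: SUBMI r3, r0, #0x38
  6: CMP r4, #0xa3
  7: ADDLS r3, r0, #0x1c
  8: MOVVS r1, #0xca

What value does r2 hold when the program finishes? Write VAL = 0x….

VAL = 0x43

[0] flags=0011 → (cmp)
[1] flags=0011 PL?T → r2=0xc7
[2] flags=0011 LS?F → skip
[3] flags=0010 → (cmp)
[4] flags=0010 GE?T → r2=0x43
[5] flags=0010 MI?F → skip
[6] flags=1000 → (cmp)
[7] flags=1000 LS?T → r3=0xff
[8] flags=1000 VS?F → skip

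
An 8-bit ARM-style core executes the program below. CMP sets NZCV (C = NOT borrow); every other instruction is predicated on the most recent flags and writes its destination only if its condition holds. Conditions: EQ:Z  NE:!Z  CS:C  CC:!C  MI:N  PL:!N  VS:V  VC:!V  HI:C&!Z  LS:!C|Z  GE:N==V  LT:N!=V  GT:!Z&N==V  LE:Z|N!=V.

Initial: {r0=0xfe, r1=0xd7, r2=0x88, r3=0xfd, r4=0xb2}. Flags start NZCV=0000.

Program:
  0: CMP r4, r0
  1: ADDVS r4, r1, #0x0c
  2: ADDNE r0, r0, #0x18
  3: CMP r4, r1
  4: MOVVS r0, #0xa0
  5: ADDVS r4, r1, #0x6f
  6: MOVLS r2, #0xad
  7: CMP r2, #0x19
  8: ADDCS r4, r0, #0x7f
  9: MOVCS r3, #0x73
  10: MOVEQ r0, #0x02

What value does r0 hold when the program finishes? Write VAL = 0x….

0: ✓ CMP  NZCV=1000
1: · ADDVS
2: ✓ ADDNE  r0←0x16
3: ✓ CMP  NZCV=1000
4: · MOVVS
5: · ADDVS
6: ✓ MOVLS  r2←0xad
7: ✓ CMP  NZCV=1010
8: ✓ ADDCS  r4←0x95
9: ✓ MOVCS  r3←0x73
10: · MOVEQ

VAL = 0x16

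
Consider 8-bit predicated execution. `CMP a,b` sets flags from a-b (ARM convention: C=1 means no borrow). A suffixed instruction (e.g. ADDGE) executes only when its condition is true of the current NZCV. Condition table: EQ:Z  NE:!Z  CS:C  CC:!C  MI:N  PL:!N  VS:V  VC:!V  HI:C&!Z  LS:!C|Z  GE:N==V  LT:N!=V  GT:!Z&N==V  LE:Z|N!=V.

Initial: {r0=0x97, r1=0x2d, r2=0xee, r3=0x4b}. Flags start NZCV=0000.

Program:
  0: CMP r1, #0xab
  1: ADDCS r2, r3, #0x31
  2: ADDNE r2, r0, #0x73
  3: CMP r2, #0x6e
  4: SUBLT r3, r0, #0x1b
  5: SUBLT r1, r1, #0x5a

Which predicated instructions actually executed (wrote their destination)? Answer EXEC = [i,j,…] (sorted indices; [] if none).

[0] flags=1001 → (cmp)
[1] flags=1001 CS?F → skip
[2] flags=1001 NE?T → r2=0x0a
[3] flags=1000 → (cmp)
[4] flags=1000 LT?T → r3=0x7c
[5] flags=1000 LT?T → r1=0xd3

EXEC = [2,4,5]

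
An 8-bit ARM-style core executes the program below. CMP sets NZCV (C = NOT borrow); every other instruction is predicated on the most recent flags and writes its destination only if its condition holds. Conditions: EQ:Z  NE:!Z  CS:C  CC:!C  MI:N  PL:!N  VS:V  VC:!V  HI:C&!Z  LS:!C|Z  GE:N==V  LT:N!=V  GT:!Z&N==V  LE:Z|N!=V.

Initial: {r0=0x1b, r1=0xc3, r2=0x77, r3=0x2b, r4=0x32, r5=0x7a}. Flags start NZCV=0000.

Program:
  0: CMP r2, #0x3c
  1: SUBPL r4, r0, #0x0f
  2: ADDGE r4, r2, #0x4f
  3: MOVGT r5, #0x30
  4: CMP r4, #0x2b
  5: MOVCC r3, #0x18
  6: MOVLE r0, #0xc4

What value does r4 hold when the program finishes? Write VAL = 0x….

VAL = 0xc6

[0] flags=0010 → (cmp)
[1] flags=0010 PL?T → r4=0x0c
[2] flags=0010 GE?T → r4=0xc6
[3] flags=0010 GT?T → r5=0x30
[4] flags=1010 → (cmp)
[5] flags=1010 CC?F → skip
[6] flags=1010 LE?T → r0=0xc4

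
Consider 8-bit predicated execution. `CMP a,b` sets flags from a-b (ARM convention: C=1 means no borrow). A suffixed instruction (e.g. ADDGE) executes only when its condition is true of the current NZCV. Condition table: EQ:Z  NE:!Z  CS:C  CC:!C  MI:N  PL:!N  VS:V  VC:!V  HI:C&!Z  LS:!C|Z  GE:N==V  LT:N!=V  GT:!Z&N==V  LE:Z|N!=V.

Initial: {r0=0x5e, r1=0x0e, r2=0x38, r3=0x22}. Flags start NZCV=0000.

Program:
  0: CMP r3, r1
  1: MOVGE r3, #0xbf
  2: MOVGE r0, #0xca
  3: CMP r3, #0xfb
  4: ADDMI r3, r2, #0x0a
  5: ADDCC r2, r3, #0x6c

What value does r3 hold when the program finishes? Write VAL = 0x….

VAL = 0x42

0: ✓ CMP  NZCV=0010
1: ✓ MOVGE  r3←0xbf
2: ✓ MOVGE  r0←0xca
3: ✓ CMP  NZCV=1000
4: ✓ ADDMI  r3←0x42
5: ✓ ADDCC  r2←0xae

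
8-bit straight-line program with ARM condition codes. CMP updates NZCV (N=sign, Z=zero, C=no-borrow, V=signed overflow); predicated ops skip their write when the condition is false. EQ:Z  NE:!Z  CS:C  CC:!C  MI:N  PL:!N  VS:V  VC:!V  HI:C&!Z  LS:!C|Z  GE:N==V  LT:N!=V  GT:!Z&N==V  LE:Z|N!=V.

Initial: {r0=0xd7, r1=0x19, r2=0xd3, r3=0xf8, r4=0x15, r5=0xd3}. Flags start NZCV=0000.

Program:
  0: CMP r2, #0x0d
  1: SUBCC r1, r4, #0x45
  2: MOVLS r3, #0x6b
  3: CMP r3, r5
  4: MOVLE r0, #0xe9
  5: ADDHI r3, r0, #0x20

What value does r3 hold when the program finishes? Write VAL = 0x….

[0] flags=1010 → (cmp)
[1] flags=1010 CC?F → skip
[2] flags=1010 LS?F → skip
[3] flags=0010 → (cmp)
[4] flags=0010 LE?F → skip
[5] flags=0010 HI?T → r3=0xf7

VAL = 0xf7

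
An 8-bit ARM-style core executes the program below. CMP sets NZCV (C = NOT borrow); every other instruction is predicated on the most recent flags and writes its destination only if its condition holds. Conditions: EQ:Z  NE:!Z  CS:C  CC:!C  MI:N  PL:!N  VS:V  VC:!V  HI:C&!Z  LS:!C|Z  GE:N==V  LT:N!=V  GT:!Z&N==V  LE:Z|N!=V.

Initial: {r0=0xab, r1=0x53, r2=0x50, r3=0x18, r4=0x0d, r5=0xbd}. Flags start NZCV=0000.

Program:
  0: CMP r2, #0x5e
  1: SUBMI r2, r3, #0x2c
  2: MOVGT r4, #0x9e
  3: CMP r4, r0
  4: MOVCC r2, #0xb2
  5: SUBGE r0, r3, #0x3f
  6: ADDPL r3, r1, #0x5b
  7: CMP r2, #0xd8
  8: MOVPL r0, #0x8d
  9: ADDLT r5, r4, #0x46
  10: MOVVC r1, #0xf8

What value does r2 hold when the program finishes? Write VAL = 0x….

VAL = 0xb2

[0] flags=1000 → (cmp)
[1] flags=1000 MI?T → r2=0xec
[2] flags=1000 GT?F → skip
[3] flags=0000 → (cmp)
[4] flags=0000 CC?T → r2=0xb2
[5] flags=0000 GE?T → r0=0xd9
[6] flags=0000 PL?T → r3=0xae
[7] flags=1000 → (cmp)
[8] flags=1000 PL?F → skip
[9] flags=1000 LT?T → r5=0x53
[10] flags=1000 VC?T → r1=0xf8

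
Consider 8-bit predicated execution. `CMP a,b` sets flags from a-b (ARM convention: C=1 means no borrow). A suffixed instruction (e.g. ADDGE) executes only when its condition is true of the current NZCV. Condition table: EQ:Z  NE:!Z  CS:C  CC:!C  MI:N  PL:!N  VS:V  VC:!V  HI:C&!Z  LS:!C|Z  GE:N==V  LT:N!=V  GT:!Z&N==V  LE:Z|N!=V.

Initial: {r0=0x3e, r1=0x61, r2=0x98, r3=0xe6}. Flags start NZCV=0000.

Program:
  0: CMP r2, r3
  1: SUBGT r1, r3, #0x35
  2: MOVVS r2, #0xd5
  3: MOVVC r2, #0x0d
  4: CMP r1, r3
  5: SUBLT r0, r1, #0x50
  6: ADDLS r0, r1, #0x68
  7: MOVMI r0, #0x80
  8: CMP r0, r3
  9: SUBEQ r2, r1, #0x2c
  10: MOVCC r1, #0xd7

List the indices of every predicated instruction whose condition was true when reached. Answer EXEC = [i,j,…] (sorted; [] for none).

[0] flags=1000 → (cmp)
[1] flags=1000 GT?F → skip
[2] flags=1000 VS?F → skip
[3] flags=1000 VC?T → r2=0x0d
[4] flags=0000 → (cmp)
[5] flags=0000 LT?F → skip
[6] flags=0000 LS?T → r0=0xc9
[7] flags=0000 MI?F → skip
[8] flags=1000 → (cmp)
[9] flags=1000 EQ?F → skip
[10] flags=1000 CC?T → r1=0xd7

EXEC = [3,6,10]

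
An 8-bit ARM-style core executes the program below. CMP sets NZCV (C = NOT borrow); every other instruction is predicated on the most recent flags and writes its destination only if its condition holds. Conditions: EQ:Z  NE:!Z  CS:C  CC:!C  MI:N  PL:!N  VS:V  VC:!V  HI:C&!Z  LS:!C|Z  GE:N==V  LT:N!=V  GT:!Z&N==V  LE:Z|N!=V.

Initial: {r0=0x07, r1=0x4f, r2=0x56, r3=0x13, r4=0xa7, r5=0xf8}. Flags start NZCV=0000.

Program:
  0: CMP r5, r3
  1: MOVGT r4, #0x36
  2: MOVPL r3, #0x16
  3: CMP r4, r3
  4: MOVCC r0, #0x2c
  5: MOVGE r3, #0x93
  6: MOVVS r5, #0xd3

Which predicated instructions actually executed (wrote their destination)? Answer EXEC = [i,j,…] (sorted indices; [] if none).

EXEC = []

[0] flags=1010 → (cmp)
[1] flags=1010 GT?F → skip
[2] flags=1010 PL?F → skip
[3] flags=1010 → (cmp)
[4] flags=1010 CC?F → skip
[5] flags=1010 GE?F → skip
[6] flags=1010 VS?F → skip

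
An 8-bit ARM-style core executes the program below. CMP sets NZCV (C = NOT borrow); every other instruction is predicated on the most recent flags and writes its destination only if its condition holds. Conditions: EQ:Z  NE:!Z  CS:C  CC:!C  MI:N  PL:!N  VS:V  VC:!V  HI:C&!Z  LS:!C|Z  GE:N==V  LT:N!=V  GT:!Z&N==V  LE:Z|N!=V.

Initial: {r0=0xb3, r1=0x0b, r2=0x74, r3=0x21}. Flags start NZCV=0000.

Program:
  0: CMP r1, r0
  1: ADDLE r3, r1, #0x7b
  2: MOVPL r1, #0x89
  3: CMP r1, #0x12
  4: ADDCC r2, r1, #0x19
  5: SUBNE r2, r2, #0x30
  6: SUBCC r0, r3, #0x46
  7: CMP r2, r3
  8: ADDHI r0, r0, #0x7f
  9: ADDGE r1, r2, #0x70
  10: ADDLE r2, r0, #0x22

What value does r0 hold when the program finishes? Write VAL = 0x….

VAL = 0x32

[0] flags=0000 → (cmp)
[1] flags=0000 LE?F → skip
[2] flags=0000 PL?T → r1=0x89
[3] flags=0011 → (cmp)
[4] flags=0011 CC?F → skip
[5] flags=0011 NE?T → r2=0x44
[6] flags=0011 CC?F → skip
[7] flags=0010 → (cmp)
[8] flags=0010 HI?T → r0=0x32
[9] flags=0010 GE?T → r1=0xb4
[10] flags=0010 LE?F → skip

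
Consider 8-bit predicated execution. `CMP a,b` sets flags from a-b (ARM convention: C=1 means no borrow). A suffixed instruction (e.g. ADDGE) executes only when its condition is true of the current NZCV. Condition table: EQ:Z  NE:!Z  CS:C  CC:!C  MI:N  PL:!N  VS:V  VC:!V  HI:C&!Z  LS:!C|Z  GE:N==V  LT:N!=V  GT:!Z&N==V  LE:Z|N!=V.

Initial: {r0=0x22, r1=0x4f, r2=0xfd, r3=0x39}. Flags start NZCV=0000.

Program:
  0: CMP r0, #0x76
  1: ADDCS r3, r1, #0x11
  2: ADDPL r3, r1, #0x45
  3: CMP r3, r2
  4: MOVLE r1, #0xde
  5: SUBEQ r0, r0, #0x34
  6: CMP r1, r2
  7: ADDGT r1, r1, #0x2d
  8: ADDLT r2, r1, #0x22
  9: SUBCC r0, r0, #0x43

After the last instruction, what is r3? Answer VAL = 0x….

0: ✓ CMP  NZCV=1000
1: · ADDCS
2: · ADDPL
3: ✓ CMP  NZCV=0000
4: · MOVLE
5: · SUBEQ
6: ✓ CMP  NZCV=0000
7: ✓ ADDGT  r1←0x7c
8: · ADDLT
9: ✓ SUBCC  r0←0xdf

VAL = 0x39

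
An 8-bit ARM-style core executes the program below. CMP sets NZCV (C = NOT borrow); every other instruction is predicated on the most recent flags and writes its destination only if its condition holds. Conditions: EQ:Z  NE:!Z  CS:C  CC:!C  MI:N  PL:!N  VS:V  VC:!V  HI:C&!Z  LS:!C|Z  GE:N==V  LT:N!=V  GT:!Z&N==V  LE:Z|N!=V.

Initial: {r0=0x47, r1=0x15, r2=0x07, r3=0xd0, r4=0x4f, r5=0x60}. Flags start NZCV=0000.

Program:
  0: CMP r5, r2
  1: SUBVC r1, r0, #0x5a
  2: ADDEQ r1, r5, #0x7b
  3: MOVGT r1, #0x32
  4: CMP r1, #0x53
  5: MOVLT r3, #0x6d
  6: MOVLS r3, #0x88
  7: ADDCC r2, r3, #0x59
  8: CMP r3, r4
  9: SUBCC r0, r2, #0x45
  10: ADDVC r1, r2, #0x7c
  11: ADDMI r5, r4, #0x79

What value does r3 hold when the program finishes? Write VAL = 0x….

VAL = 0x88

0: ✓ CMP  NZCV=0010
1: ✓ SUBVC  r1←0xed
2: · ADDEQ
3: ✓ MOVGT  r1←0x32
4: ✓ CMP  NZCV=1000
5: ✓ MOVLT  r3←0x6d
6: ✓ MOVLS  r3←0x88
7: ✓ ADDCC  r2←0xe1
8: ✓ CMP  NZCV=0011
9: · SUBCC
10: · ADDVC
11: · ADDMI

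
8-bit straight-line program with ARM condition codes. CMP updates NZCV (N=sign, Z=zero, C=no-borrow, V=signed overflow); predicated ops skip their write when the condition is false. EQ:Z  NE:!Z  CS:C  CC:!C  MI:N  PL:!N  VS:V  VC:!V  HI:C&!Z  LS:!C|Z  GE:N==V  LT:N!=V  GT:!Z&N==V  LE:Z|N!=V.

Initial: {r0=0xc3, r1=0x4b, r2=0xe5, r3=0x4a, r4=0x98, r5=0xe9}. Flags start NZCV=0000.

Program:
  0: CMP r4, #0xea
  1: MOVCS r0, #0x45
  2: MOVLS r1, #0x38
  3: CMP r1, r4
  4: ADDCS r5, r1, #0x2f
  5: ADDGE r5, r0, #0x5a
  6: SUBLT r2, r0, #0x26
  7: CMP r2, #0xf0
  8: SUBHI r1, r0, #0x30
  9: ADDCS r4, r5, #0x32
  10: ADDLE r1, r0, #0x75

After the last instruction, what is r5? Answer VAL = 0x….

VAL = 0x1d

0: ✓ CMP  NZCV=1000
1: · MOVCS
2: ✓ MOVLS  r1←0x38
3: ✓ CMP  NZCV=1001
4: · ADDCS
5: ✓ ADDGE  r5←0x1d
6: · SUBLT
7: ✓ CMP  NZCV=1000
8: · SUBHI
9: · ADDCS
10: ✓ ADDLE  r1←0x38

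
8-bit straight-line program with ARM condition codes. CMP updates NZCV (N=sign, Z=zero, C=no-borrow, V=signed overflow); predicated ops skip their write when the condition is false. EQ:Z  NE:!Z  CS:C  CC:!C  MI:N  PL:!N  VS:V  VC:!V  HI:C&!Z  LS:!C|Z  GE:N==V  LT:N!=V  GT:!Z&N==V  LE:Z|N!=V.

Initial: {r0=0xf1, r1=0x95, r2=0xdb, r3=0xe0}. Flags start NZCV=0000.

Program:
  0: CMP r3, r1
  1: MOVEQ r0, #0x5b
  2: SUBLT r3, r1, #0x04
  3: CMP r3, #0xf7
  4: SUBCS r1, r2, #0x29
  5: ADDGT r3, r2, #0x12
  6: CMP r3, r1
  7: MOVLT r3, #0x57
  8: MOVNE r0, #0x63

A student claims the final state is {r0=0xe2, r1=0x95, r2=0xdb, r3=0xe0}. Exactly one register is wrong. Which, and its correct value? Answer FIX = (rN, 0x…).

[0] flags=0010 → (cmp)
[1] flags=0010 EQ?F → skip
[2] flags=0010 LT?F → skip
[3] flags=1000 → (cmp)
[4] flags=1000 CS?F → skip
[5] flags=1000 GT?F → skip
[6] flags=0010 → (cmp)
[7] flags=0010 LT?F → skip
[8] flags=0010 NE?T → r0=0x63

FIX = (r0, 0x63)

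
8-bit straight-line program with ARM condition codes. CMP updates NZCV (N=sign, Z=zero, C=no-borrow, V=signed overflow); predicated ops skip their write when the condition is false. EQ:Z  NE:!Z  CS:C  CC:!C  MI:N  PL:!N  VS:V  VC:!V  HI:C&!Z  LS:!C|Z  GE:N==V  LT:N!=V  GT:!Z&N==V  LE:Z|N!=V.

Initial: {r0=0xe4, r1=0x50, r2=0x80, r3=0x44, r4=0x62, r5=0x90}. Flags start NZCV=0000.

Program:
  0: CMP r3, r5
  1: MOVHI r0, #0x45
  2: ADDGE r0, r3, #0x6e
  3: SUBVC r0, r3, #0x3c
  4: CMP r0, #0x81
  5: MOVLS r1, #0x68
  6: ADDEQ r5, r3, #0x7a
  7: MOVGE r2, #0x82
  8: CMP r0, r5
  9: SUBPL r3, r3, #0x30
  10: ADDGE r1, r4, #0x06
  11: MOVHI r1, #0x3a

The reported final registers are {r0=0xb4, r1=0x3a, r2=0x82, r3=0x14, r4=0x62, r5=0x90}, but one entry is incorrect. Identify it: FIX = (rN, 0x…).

[0] flags=1001 → (cmp)
[1] flags=1001 HI?F → skip
[2] flags=1001 GE?T → r0=0xb2
[3] flags=1001 VC?F → skip
[4] flags=0010 → (cmp)
[5] flags=0010 LS?F → skip
[6] flags=0010 EQ?F → skip
[7] flags=0010 GE?T → r2=0x82
[8] flags=0010 → (cmp)
[9] flags=0010 PL?T → r3=0x14
[10] flags=0010 GE?T → r1=0x68
[11] flags=0010 HI?T → r1=0x3a

FIX = (r0, 0xb2)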